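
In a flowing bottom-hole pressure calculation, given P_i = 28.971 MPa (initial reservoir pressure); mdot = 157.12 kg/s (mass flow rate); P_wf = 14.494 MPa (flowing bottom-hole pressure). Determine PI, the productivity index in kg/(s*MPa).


PI = mdot / (P_i - P_wf)
PI = 157.12 / (28.971 - 14.494)
PI = 10.853 kg/(s*MPa)


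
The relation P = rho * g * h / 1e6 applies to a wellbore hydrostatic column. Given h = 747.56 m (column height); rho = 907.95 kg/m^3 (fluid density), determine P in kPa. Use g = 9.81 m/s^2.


P = rho * g * h / 1e6
P = 907.95 * 9.81 * 747.56 / 1e6
P = 6.658509 MPa
Convert: 6.658509 MPa * 1000.0 = 6658.5 kPa
P = 6658.5 kPa


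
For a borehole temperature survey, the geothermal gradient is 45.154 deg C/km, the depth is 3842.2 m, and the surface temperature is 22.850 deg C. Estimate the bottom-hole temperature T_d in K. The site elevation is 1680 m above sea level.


T_d = T_surf + grad * d / 1000
T_d = 22.850 + 45.154 * 3842.2 / 1000
T_d = 196.3407 deg C
Convert to K: 196.3407 + 273.15 = 469.49 K
T_d = 469.49 K


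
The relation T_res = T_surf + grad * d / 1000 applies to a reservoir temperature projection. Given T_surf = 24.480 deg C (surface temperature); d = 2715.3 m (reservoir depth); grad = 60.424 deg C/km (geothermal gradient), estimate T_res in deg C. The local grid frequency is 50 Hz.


T_res = T_surf + grad * d / 1000
T_res = 24.480 + 60.424 * 2715.3 / 1000
T_res = 188.55 deg C


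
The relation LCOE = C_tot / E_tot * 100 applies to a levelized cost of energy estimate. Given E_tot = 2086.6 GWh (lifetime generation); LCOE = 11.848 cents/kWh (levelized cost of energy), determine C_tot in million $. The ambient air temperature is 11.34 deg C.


C_tot = LCOE / 100 * E_tot
C_tot = 11.848 / 100 * 2086.6
C_tot = 247.22 million $


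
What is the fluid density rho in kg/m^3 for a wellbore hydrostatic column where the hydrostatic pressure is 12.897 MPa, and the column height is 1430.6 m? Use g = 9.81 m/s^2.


rho = P * 1e6 / (g * h)
rho = 12.897 * 1e6 / (9.81 * 1430.6)
rho = 918.97 kg/m^3


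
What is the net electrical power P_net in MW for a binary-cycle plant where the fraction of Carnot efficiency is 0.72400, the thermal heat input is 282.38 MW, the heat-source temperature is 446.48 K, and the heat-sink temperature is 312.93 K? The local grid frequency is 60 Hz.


Step 1: eta = (1 - Tc/Th)*f = (1 - 312.93/446.48)*0.724 = 0.2165611
Step 2: P_net = eta * Q_in = 0.2165611 * 282.38 = 61.153 MW
P_net = 61.153 MW


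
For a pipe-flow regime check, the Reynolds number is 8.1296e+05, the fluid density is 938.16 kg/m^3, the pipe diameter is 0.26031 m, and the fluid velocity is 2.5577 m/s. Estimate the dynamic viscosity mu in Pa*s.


mu = rho * vel * D / Re
mu = 938.16 * 2.5577 * 0.26031 / 8.1296e+05
mu = 0.00076833 Pa*s


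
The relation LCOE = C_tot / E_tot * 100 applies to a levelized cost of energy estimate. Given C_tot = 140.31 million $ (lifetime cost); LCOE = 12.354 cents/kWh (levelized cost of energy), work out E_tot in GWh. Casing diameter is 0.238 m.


E_tot = C_tot / LCOE * 100
E_tot = 140.31 / 12.354 * 100
E_tot = 1135.7 GWh


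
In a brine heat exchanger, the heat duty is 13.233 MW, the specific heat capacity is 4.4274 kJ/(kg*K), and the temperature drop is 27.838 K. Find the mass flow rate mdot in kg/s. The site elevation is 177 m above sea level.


mdot = Q * 1000 / (cp * dT)
mdot = 13.233 * 1000 / (4.4274 * 27.838)
mdot = 107.37 kg/s


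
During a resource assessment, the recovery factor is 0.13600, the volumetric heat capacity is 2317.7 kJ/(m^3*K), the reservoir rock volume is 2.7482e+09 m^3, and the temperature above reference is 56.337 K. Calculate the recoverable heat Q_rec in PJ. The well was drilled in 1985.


Step 1: Q_s = Vr*rhoc*dT/1e12 = 2.7482e+09*2317.7*56.337/1e12 = 358.8387 PJ
Step 2: Q_rec = Q_s * RF = 358.8387 * 0.136 = 48.802 PJ
Q_rec = 48.802 PJ


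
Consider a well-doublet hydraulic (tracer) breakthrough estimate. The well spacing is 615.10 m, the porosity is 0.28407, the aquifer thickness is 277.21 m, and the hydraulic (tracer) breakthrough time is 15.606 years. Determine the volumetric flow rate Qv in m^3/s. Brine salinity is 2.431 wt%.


Qv = pi*hr*phi*L^2 / (3*t_bt*365.25*86400)
Qv = pi*277.21*0.28407*615.10^2 / (3*15.606*365.25*86400)
Qv = 0.063352 m^3/s


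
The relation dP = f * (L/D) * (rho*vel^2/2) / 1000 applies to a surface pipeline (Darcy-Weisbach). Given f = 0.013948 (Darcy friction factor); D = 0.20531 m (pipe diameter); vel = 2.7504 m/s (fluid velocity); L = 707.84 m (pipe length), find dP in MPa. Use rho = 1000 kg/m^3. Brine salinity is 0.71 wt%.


dP = f * (L/D) * (rho*vel^2/2) / 1000
dP = 0.013948 * (707.84/0.20531) * (1000*2.7504^2/2) / 1000
dP = 181.8857 kPa
Convert: 181.8857 kPa * 0.001 = 0.18189 MPa
dP = 0.18189 MPa


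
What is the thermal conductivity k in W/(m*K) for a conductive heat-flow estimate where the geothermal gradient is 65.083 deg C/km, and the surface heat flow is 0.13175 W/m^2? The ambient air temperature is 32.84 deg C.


k = q * 1000 / grad
k = 0.13175 * 1000 / 65.083
k = 2.0243 W/(m*K)


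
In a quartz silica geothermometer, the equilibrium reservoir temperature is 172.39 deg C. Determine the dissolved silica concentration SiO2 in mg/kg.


SiO2 = 10^(5.19 - 1309/(T_eq + 273.15))
SiO2 = 10^(5.19 - 1309/(172.39 + 273.15))
SiO2 = 178.65 mg/kg


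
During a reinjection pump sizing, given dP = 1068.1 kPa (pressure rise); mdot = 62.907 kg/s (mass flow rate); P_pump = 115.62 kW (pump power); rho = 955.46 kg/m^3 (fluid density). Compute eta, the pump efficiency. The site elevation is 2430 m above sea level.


eta = mdot * dP / (rho * P_pump)
eta = 62.907 * 1068.1 / (955.46 * 115.62)
eta = 0.60823


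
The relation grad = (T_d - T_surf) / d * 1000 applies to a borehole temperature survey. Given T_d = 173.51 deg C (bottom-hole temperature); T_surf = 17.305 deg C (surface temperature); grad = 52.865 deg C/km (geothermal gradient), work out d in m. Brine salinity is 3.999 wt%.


d = (T_d - T_surf) / grad * 1000
d = (173.51 - 17.305) / 52.865 * 1000
d = 2954.8 m


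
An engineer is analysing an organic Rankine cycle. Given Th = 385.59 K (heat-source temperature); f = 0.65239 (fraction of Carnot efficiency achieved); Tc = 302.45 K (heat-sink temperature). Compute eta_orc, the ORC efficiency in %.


eta_orc = (1 - Tc/Th) * f * 100
eta_orc = (1 - 302.45/385.59) * 0.65239 * 100
eta_orc = 14.067 %


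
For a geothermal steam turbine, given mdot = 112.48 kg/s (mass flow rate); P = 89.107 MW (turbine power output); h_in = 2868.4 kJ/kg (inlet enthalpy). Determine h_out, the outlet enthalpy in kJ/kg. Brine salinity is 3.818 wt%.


h_out = h_in - P * 1000 / mdot
h_out = 2868.4 - 89.107 * 1000 / 112.48
h_out = 2076.2 kJ/kg


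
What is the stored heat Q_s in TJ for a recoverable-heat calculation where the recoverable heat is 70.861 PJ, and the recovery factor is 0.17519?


Q_s = Q_rec / RF
Q_s = 70.861 / 0.17519
Q_s = 404.4808 PJ
Convert: 404.4808 PJ * 1000.0 = 4.0448e+05 TJ
Q_s = 4.0448e+05 TJ


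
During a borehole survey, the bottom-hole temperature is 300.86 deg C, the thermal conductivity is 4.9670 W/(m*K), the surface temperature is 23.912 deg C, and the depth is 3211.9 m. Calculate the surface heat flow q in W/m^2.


Step 1: grad = (T_d - T_surf)/d * 1000 = (300.86 - 23.912)/3211.9 * 1000 = 86.22560 deg C/km
Step 2: q = k * grad / 1000 = 4.967 * 86.22560 / 1000 = 0.42828 W/m^2
q = 0.42828 W/m^2


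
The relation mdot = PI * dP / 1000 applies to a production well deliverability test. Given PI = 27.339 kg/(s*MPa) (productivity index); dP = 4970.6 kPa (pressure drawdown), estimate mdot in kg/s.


mdot = PI * dP / 1000
mdot = 27.339 * 4970.6 / 1000
mdot = 135.89 kg/s


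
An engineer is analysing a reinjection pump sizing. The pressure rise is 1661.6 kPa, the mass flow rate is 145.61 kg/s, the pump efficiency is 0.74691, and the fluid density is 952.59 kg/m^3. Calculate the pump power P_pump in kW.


P_pump = mdot * dP / (rho * eta)
P_pump = 145.61 * 1661.6 / (952.59 * 0.74691)
P_pump = 340.05 kW


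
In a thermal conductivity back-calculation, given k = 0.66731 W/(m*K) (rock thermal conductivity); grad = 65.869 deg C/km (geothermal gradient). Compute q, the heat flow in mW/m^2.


q = k * grad / 1000
q = 0.66731 * 65.869 / 1000
q = 0.04395504 W/m^2
Convert: 0.04395504 W/m^2 * 1000.0 = 43.955 mW/m^2
q = 43.955 mW/m^2


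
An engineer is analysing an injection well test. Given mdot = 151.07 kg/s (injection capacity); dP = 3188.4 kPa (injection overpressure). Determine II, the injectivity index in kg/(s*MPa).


II = mdot * 1000 / dP
II = 151.07 * 1000 / 3188.4
II = 47.381 kg/(s*MPa)


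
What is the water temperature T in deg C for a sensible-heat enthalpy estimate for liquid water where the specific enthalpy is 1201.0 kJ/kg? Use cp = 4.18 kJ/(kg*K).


T = h / cp
T = 1201.0 / 4.18
T = 287.32 deg C


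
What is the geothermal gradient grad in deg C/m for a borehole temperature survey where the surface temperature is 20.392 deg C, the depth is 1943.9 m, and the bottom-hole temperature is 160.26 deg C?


grad = (T_d - T_surf) / d * 1000
grad = (160.26 - 20.392) / 1943.9 * 1000
grad = 71.95226 deg C/km
Convert: 71.95226 deg C/km * 0.001 = 0.071952 deg C/m
grad = 0.071952 deg C/m


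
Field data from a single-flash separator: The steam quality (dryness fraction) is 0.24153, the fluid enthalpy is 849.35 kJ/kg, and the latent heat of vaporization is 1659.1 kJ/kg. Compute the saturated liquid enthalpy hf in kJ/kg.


hf = h - x * hfg
hf = 849.35 - 0.24153 * 1659.1
hf = 448.63 kJ/kg


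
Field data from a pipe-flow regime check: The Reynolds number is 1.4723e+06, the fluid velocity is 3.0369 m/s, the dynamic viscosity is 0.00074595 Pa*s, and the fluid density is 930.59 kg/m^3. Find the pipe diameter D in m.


D = Re * mu / (rho * vel)
D = 1.4723e+06 * 0.00074595 / (930.59 * 3.0369)
D = 0.38861 m


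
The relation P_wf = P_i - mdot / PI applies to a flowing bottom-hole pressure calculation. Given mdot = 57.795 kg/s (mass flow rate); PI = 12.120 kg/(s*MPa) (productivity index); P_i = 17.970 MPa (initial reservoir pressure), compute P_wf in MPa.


P_wf = P_i - mdot / PI
P_wf = 17.970 - 57.795 / 12.120
P_wf = 13.201 MPa


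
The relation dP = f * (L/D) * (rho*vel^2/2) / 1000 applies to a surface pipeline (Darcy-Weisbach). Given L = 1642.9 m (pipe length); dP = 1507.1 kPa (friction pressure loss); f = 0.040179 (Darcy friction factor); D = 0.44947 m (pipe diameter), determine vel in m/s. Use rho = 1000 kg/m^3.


vel = sqrt(dP*1000*2*D / (f*L*rho))
vel = sqrt(1507.1*1000*2*0.44947 / (0.040179*1642.9*1000))
vel = 4.5303 m/s


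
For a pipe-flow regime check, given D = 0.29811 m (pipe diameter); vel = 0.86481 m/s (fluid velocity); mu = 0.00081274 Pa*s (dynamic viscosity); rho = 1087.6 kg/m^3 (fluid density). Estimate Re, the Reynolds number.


Re = rho * vel * D / mu
Re = 1087.6 * 0.86481 * 0.29811 / 0.00081274
Re = 3.4500e+05


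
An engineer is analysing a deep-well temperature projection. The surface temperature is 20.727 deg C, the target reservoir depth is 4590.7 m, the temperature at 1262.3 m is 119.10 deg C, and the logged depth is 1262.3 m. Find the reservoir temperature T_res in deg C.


Step 1: grad = (T_d1 - T_surf)/d1 * 1000 = (119.1 - 20.727)/1262.3 * 1000 = 77.93155 deg C/km
Step 2: T_res = T_surf + grad*d2/1000 = 20.727 + 77.93155*4590.7/1000 = 378.49 deg C
T_res = 378.49 deg C


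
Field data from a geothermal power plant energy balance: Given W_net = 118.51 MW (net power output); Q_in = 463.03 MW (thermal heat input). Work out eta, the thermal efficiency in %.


eta = W_net / Q_in * 100
eta = 118.51 / 463.03 * 100
eta = 25.594 %


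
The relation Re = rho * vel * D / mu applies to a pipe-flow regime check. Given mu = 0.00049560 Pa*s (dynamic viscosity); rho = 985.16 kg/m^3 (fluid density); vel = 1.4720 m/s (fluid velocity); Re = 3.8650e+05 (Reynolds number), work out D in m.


D = Re * mu / (rho * vel)
D = 3.8650e+05 * 0.00049560 / (985.16 * 1.4720)
D = 0.13209 m


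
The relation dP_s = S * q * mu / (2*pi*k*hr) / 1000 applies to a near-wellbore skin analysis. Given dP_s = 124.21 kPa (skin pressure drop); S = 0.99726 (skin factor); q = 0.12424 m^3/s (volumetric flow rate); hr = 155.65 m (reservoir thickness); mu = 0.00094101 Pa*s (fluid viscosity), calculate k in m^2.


k = S*q*mu / (2*pi*dP_s*1000*hr)
k = 0.99726*0.12424*0.00094101 / (2*pi*124.21*1000*155.65)
k = 9.5980e-13 m^2


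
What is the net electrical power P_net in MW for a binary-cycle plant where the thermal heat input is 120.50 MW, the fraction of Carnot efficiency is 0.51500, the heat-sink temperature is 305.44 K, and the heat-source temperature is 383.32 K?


Step 1: eta = (1 - Tc/Th)*f = (1 - 305.44/383.32)*0.515 = 0.1046337
Step 2: P_net = eta * Q_in = 0.1046337 * 120.5 = 12.608 MW
P_net = 12.608 MW


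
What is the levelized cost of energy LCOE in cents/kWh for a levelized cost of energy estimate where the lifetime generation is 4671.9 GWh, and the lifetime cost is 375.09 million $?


LCOE = C_tot / E_tot * 100
LCOE = 375.09 / 4671.9 * 100
LCOE = 8.0286 cents/kWh


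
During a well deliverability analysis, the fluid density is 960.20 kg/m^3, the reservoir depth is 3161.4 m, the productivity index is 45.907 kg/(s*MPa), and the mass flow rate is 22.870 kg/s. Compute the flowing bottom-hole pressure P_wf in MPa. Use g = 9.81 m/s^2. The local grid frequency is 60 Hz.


Step 1: P_i = rho*g*h/1e6 = 960.2*9.81*3161.4/1e6 = 29.77900 MPa
Step 2: P_wf = P_i - mdot/PI = 29.77900 - 22.87/45.907 = 29.281 MPa
P_wf = 29.281 MPa


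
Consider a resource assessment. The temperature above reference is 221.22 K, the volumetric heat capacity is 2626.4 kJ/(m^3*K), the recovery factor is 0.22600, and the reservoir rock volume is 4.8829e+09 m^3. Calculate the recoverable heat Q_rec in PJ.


Step 1: Q_s = Vr*rhoc*dT/1e12 = 4.8829e+09*2626.4*221.22/1e12 = 2837.025 PJ
Step 2: Q_rec = Q_s * RF = 2837.025 * 0.226 = 641.17 PJ
Q_rec = 641.17 PJ


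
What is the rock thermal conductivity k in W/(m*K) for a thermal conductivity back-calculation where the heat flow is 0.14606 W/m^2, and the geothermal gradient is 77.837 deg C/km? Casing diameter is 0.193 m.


k = q / (grad / 1000)
k = 0.14606 / (77.837 / 1000)
k = 1.8765 W/(m*K)


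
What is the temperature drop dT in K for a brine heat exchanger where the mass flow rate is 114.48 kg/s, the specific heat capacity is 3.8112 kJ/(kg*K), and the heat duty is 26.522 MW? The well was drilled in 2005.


dT = Q * 1000 / (mdot * cp)
dT = 26.522 * 1000 / (114.48 * 3.8112)
dT = 60.788 K


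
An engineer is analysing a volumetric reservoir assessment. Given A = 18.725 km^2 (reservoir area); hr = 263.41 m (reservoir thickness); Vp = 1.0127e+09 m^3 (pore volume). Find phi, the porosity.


phi = Vp / (A * 1e6 * hr)
phi = 1.0127e+09 / (18.725 * 1e6 * 263.41)
phi = 0.20532


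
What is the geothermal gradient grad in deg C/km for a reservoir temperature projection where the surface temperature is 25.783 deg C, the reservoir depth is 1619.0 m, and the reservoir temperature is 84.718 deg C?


grad = (T_res - T_surf) / d * 1000
grad = (84.718 - 25.783) / 1619.0 * 1000
grad = 36.402 deg C/km


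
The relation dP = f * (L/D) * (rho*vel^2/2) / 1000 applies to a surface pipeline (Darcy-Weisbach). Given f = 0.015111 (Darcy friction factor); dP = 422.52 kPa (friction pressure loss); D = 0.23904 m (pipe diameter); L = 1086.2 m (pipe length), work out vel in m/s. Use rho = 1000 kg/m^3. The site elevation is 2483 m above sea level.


vel = sqrt(dP*1000*2*D / (f*L*rho))
vel = sqrt(422.52*1000*2*0.23904 / (0.015111*1086.2*1000))
vel = 3.5081 m/s


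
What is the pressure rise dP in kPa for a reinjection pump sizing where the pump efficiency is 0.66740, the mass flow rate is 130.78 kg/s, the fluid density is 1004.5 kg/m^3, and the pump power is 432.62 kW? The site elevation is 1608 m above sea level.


dP = P_pump * rho * eta / mdot
dP = 432.62 * 1004.5 * 0.66740 / 130.78
dP = 2217.7 kPa


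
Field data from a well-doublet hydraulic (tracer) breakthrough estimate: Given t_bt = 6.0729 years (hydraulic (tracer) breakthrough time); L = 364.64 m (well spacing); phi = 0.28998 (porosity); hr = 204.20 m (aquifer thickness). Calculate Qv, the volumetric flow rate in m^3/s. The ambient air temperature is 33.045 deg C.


Qv = pi*hr*phi*L^2 / (3*t_bt*365.25*86400)
Qv = pi*204.20*0.28998*364.64^2 / (3*6.0729*365.25*86400)
Qv = 0.043021 m^3/s


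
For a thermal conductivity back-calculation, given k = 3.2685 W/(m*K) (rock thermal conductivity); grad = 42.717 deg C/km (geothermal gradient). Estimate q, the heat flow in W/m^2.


q = k * grad / 1000
q = 3.2685 * 42.717 / 1000
q = 0.13962 W/m^2


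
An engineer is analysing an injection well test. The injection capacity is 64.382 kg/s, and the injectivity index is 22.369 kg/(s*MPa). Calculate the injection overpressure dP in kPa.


dP = mdot * 1000 / II
dP = 64.382 * 1000 / 22.369
dP = 2878.2 kPa


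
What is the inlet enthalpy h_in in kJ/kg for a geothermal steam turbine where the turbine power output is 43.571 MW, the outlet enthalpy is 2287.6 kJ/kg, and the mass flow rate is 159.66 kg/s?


h_in = h_out + P * 1000 / mdot
h_in = 2287.6 + 43.571 * 1000 / 159.66
h_in = 2560.5 kJ/kg


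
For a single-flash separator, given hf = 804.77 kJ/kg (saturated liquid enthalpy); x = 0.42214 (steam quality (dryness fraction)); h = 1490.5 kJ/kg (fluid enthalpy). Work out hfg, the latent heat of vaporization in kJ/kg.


hfg = (h - hf) / x
hfg = (1490.5 - 804.77) / 0.42214
hfg = 1624.4 kJ/kg


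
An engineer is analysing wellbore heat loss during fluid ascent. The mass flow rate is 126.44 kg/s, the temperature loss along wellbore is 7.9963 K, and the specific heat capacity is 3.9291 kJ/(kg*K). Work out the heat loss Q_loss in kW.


Q_loss = mdot * cp * dT
Q_loss = 126.44 * 3.9291 * 7.9963
Q_loss = 3972.5 kW


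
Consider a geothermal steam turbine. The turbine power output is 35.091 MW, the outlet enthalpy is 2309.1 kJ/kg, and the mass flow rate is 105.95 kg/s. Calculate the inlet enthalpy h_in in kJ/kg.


h_in = h_out + P * 1000 / mdot
h_in = 2309.1 + 35.091 * 1000 / 105.95
h_in = 2640.3 kJ/kg


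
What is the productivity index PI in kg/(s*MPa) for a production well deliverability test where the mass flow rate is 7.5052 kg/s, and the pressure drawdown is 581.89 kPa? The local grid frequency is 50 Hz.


PI = mdot * 1000 / dP
PI = 7.5052 * 1000 / 581.89
PI = 12.898 kg/(s*MPa)


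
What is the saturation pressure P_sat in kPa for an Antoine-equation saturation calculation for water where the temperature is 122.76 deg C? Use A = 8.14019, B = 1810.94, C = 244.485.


P_sat = 10^(A - B/(C + T)) / 760 * 0.101325
P_sat = 10^(8.14019 - 1810.94/(244.485 + 122.76)) / 760 * 0.101325
P_sat = 0.2157464 MPa
Convert: 0.2157464 MPa * 1000.0 = 215.75 kPa
P_sat = 215.75 kPa


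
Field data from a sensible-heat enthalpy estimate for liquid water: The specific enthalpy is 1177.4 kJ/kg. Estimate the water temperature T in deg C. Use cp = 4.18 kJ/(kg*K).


T = h / cp
T = 1177.4 / 4.18
T = 281.67 deg C


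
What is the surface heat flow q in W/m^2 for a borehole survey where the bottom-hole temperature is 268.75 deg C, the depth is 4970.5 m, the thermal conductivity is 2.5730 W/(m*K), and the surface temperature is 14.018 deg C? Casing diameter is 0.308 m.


Step 1: grad = (T_d - T_surf)/d * 1000 = (268.75 - 14.018)/4970.5 * 1000 = 51.24877 deg C/km
Step 2: q = k * grad / 1000 = 2.573 * 51.24877 / 1000 = 0.13186 W/m^2
q = 0.13186 W/m^2


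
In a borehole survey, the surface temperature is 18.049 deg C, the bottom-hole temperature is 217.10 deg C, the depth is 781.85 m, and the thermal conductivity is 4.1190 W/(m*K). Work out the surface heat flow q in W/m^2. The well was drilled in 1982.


Step 1: grad = (T_d - T_surf)/d * 1000 = (217.1 - 18.049)/781.85 * 1000 = 254.5898 deg C/km
Step 2: q = k * grad / 1000 = 4.119 * 254.5898 / 1000 = 1.0487 W/m^2
q = 1.0487 W/m^2


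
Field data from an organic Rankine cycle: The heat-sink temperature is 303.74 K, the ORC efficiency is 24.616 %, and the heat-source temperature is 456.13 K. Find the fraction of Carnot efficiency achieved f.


f = (eta_orc/100) / (1 - Tc/Th)
f = (24.616/100) / (1 - 303.74/456.13)
f = 0.73680


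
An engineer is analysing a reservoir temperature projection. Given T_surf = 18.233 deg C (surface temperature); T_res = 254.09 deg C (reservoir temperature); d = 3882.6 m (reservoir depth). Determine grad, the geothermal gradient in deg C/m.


grad = (T_res - T_surf) / d * 1000
grad = (254.09 - 18.233) / 3882.6 * 1000
grad = 60.74718 deg C/km
Convert: 60.74718 deg C/km * 0.001 = 0.060747 deg C/m
grad = 0.060747 deg C/m


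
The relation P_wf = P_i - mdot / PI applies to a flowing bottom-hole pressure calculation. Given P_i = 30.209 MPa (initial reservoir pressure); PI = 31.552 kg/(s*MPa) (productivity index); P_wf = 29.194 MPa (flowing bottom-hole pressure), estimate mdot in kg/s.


mdot = (P_i - P_wf) * PI
mdot = (30.209 - 29.194) * 31.552
mdot = 32.025 kg/s


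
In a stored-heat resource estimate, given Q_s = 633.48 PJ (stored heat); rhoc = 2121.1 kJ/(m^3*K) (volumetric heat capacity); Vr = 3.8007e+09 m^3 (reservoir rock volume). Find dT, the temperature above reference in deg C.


dT = Q_s * 1e12 / (Vr * rhoc)
dT = 633.48 * 1e12 / (3.8007e+09 * 2121.1)
dT = 78.57930 K
Convert (temperature difference, 1 K = 1 deg C): 78.57930 K = 78.57930 deg C
dT = 78.579 deg C


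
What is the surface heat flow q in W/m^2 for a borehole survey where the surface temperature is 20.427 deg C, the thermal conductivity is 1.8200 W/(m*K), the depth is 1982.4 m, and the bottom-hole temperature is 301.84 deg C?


Step 1: grad = (T_d - T_surf)/d * 1000 = (301.84 - 20.427)/1982.4 * 1000 = 141.9557 deg C/km
Step 2: q = k * grad / 1000 = 1.82 * 141.9557 / 1000 = 0.25836 W/m^2
q = 0.25836 W/m^2


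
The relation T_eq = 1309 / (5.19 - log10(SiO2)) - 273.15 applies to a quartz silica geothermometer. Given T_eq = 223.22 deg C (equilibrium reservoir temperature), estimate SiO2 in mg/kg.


SiO2 = 10^(5.19 - 1309/(T_eq + 273.15))
SiO2 = 10^(5.19 - 1309/(223.22 + 273.15))
SiO2 = 357.15 mg/kg


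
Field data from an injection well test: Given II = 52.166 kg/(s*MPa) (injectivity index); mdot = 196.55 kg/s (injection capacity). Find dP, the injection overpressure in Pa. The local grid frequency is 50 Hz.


dP = mdot * 1000 / II
dP = 196.55 * 1000 / 52.166
dP = 3767.780 kPa
Convert: 3767.780 kPa * 1000.0 = 3.7678e+06 Pa
dP = 3.7678e+06 Pa


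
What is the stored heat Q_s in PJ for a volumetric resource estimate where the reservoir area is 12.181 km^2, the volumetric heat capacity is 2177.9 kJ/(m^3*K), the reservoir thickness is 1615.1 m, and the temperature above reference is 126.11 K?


Step 1: Vr = A*1e6*hr = 12.181*1e6*1615.1 = 1.967353e+10 m^3
Step 2: Q_s = Vr*rhoc*dT/1e12 = 1.967353e+10*2177.9*126.11/1e12 = 5403.4 PJ
Q_s = 5403.4 PJ


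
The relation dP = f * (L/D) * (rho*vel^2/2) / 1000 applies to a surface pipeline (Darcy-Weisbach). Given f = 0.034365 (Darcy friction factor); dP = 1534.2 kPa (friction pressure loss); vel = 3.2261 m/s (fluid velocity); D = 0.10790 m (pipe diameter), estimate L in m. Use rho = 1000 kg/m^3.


L = dP*1000*D / (f*rho*vel^2/2)
L = 1534.2*1000*0.10790 / (0.034365*1000*3.2261^2/2)
L = 925.68 m


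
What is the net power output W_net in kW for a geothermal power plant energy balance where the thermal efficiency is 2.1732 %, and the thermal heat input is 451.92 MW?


W_net = eta / 100 * Q_in
W_net = 2.1732 / 100 * 451.92
W_net = 9.821125 MW
Convert: 9.821125 MW * 1000.0 = 9821.1 kW
W_net = 9821.1 kW


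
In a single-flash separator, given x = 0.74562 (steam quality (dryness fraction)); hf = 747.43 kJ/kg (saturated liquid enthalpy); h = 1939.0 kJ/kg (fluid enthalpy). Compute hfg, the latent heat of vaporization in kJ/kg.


hfg = (h - hf) / x
hfg = (1939.0 - 747.43) / 0.74562
hfg = 1598.1 kJ/kg


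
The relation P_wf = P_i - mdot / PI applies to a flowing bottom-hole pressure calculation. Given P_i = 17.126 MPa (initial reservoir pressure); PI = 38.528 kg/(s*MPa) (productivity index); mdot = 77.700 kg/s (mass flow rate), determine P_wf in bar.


P_wf = P_i - mdot / PI
P_wf = 17.126 - 77.700 / 38.528
P_wf = 15.10928 MPa
Convert: 15.10928 MPa * 10.0 = 151.09 bar
P_wf = 151.09 bar


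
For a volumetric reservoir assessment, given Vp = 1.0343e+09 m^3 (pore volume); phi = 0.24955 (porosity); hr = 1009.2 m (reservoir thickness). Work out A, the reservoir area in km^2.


A = Vp / (1e6 * hr * phi)
A = 1.0343e+09 / (1e6 * 1009.2 * 0.24955)
A = 4.1069 km^2


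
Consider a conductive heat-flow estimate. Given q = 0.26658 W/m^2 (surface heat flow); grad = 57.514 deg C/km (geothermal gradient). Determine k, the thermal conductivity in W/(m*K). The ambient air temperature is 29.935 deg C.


k = q * 1000 / grad
k = 0.26658 * 1000 / 57.514
k = 4.6350 W/(m*K)


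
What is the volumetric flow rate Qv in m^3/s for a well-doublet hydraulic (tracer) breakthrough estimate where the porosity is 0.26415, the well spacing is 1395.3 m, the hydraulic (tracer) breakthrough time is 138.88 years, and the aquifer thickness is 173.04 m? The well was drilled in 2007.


Qv = pi*hr*phi*L^2 / (3*t_bt*365.25*86400)
Qv = pi*173.04*0.26415*1395.3^2 / (3*138.88*365.25*86400)
Qv = 0.021263 m^3/s


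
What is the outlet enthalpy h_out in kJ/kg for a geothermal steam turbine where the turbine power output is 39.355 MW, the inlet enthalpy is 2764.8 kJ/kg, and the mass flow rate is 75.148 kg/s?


h_out = h_in - P * 1000 / mdot
h_out = 2764.8 - 39.355 * 1000 / 75.148
h_out = 2241.1 kJ/kg


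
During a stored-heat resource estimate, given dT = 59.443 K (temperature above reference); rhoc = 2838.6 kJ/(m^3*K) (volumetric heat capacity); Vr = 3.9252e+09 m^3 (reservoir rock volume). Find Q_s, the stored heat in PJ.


Q_s = Vr * rhoc * dT / 1e12
Q_s = 3.9252e+09 * 2838.6 * 59.443 / 1e12
Q_s = 662.32 PJ


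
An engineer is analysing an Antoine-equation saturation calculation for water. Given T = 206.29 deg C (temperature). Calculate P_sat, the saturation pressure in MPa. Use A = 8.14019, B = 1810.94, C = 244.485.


P_sat = 10^(A - B/(C + T)) / 760 * 0.101325
P_sat = 10^(8.14019 - 1810.94/(244.485 + 206.29)) / 760 * 0.101325
P_sat = 1.7689 MPa


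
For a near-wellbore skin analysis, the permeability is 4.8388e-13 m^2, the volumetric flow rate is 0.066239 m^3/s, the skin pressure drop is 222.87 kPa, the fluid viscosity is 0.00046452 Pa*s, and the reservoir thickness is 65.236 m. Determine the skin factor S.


S = dP_s * 1000 * 2*pi*k*hr / (q*mu)
S = 222.87 * 1000 * 2*pi*4.8388e-13*65.236 / (0.066239*0.00046452)
S = 1.4366


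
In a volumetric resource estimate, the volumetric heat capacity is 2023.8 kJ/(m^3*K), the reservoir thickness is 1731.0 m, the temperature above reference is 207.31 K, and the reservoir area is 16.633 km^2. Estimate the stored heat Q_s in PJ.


Step 1: Vr = A*1e6*hr = 16.633*1e6*1731.0 = 2.879172e+10 m^3
Step 2: Q_s = Vr*rhoc*dT/1e12 = 2.879172e+10*2023.8*207.31/1e12 = 12080 PJ
Q_s = 12080 PJ


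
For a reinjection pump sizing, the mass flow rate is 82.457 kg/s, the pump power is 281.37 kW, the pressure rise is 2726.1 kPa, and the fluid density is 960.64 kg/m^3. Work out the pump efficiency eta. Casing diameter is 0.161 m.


eta = mdot * dP / (rho * P_pump)
eta = 82.457 * 2726.1 / (960.64 * 281.37)
eta = 0.83163


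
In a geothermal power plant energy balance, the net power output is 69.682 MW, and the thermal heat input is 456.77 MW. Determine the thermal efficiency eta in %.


eta = W_net / Q_in * 100
eta = 69.682 / 456.77 * 100
eta = 15.255 %


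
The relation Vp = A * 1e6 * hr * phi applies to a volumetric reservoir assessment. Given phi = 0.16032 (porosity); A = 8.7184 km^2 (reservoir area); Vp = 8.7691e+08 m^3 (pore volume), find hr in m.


hr = Vp / (A * 1e6 * phi)
hr = 8.7691e+08 / (8.7184 * 1e6 * 0.16032)
hr = 627.38 m


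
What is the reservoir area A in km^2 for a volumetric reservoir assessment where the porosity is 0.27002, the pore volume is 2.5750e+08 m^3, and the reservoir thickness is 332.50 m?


A = Vp / (1e6 * hr * phi)
A = 2.5750e+08 / (1e6 * 332.50 * 0.27002)
A = 2.8681 km^2


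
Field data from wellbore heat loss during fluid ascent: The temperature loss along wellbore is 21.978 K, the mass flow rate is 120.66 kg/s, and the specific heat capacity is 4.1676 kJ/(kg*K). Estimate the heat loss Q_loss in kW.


Q_loss = mdot * cp * dT
Q_loss = 120.66 * 4.1676 * 21.978
Q_loss = 11052 kW


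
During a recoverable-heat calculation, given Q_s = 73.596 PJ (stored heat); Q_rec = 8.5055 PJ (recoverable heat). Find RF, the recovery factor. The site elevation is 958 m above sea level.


RF = Q_rec / Q_s
RF = 8.5055 / 73.596
RF = 0.11557


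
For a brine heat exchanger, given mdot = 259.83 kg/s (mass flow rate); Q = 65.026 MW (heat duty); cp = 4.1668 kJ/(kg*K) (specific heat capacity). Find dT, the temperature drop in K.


dT = Q * 1000 / (mdot * cp)
dT = 65.026 * 1000 / (259.83 * 4.1668)
dT = 60.061 K


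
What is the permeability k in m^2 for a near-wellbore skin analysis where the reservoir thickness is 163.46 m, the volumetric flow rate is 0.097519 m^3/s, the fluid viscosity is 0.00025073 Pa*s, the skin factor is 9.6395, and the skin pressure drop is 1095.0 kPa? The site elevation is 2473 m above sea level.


k = S*q*mu / (2*pi*dP_s*1000*hr)
k = 9.6395*0.097519*0.00025073 / (2*pi*1095.0*1000*163.46)
k = 2.0958e-13 m^2


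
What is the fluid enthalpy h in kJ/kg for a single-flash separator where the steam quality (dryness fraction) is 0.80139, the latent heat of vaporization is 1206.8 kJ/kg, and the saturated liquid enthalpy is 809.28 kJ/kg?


h = hf + x * hfg
h = 809.28 + 0.80139 * 1206.8
h = 1776.4 kJ/kg


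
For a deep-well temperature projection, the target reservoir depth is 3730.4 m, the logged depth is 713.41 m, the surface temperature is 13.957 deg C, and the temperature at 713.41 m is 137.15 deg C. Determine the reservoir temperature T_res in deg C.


Step 1: grad = (T_d1 - T_surf)/d1 * 1000 = (137.15 - 13.957)/713.41 * 1000 = 172.6819 deg C/km
Step 2: T_res = T_surf + grad*d2/1000 = 13.957 + 172.6819*3730.4/1000 = 658.13 deg C
T_res = 658.13 deg C


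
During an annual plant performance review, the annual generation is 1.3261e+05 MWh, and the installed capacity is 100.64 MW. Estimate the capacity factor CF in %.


CF = E_a / (cap * 8760) * 100
CF = 1.3261e+05 / (100.64 * 8760) * 100
CF = 15.042 %


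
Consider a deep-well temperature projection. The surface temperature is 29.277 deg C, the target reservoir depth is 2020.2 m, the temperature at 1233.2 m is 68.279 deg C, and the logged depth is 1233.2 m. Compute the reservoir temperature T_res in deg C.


Step 1: grad = (T_d1 - T_surf)/d1 * 1000 = (68.279 - 29.277)/1233.2 * 1000 = 31.62666 deg C/km
Step 2: T_res = T_surf + grad*d2/1000 = 29.277 + 31.62666*2020.2/1000 = 93.169 deg C
T_res = 93.169 deg C


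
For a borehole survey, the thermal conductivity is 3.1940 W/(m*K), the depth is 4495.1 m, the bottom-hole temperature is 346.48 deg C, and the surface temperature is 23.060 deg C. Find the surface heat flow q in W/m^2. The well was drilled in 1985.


Step 1: grad = (T_d - T_surf)/d * 1000 = (346.48 - 23.06)/4495.1 * 1000 = 71.94946 deg C/km
Step 2: q = k * grad / 1000 = 3.194 * 71.94946 / 1000 = 0.22981 W/m^2
q = 0.22981 W/m^2


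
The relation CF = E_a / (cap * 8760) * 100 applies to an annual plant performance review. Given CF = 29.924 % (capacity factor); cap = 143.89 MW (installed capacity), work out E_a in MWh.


E_a = CF / 100 * cap * 8760
E_a = 29.924 / 100 * 143.89 * 8760
E_a = 3.7718e+05 MWh


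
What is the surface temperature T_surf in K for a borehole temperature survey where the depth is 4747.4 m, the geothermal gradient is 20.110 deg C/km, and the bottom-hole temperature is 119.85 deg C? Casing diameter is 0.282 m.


T_surf = T_d - grad * d / 1000
T_surf = 119.85 - 20.110 * 4747.4 / 1000
T_surf = 24.37979 deg C
Convert to K: 24.37979 + 273.15 = 297.53 K
T_surf = 297.53 K


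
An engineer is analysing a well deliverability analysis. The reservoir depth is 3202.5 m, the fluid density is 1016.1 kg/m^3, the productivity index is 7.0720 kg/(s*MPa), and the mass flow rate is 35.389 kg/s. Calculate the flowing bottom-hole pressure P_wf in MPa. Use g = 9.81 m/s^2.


Step 1: P_i = rho*g*h/1e6 = 1016.1*9.81*3202.5/1e6 = 31.92233 MPa
Step 2: P_wf = P_i - mdot/PI = 31.92233 - 35.389/7.072 = 26.918 MPa
P_wf = 26.918 MPa


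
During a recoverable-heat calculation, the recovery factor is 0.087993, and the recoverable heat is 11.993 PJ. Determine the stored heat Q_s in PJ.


Q_s = Q_rec / RF
Q_s = 11.993 / 0.087993
Q_s = 136.29 PJ


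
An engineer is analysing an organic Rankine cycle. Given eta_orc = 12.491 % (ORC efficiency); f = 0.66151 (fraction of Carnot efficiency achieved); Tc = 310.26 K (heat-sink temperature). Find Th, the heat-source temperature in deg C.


Th = Tc / (1 - (eta_orc/100)/f)
Th = 310.26 / (1 - (12.491/100)/0.66151)
Th = 382.4825 K
Convert to deg C: 382.4825 - 273.15 = 109.33 deg C
Th = 109.33 deg C


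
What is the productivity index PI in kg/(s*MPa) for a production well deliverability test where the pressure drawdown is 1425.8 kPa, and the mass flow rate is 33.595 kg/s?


PI = mdot * 1000 / dP
PI = 33.595 * 1000 / 1425.8
PI = 23.562 kg/(s*MPa)


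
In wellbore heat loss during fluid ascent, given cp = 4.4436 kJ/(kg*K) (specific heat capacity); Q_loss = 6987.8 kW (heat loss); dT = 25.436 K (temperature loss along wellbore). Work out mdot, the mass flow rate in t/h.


mdot = Q_loss / (cp * dT)
mdot = 6987.8 / (4.4436 * 25.436)
mdot = 61.82394 kg/s
Convert: 61.82394 kg/s * 3.6 = 222.57 t/h
mdot = 222.57 t/h


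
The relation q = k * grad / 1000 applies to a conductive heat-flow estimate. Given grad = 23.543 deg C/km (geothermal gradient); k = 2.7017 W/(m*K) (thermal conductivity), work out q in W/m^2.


q = k * grad / 1000
q = 2.7017 * 23.543 / 1000
q = 0.063606 W/m^2


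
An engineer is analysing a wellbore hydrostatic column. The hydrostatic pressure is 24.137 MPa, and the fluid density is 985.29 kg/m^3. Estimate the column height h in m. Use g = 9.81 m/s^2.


h = P * 1e6 / (g * rho)
h = 24.137 * 1e6 / (9.81 * 985.29)
h = 2497.2 m


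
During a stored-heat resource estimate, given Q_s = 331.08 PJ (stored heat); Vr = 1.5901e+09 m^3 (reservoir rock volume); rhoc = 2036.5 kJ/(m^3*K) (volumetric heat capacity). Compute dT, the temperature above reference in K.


dT = Q_s * 1e12 / (Vr * rhoc)
dT = 331.08 * 1e12 / (1.5901e+09 * 2036.5)
dT = 102.24 K


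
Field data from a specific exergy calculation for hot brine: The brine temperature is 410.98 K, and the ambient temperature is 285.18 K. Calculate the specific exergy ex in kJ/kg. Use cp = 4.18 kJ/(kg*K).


ex = cp * ((T_b - T_0) - T_0 * ln(T_b/T_0))
ex = 4.18 * ((410.98 - 285.18) - 285.18 * ln(410.98/285.18))
ex = 90.239 kJ/kg


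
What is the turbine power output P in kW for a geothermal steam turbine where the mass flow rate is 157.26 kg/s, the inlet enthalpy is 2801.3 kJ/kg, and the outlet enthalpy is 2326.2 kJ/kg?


P = mdot * (h_in - h_out) / 1000
P = 157.26 * (2801.3 - 2326.2) / 1000
P = 74.71423 MW
Convert: 74.71423 MW * 1000.0 = 74714 kW
P = 74714 kW


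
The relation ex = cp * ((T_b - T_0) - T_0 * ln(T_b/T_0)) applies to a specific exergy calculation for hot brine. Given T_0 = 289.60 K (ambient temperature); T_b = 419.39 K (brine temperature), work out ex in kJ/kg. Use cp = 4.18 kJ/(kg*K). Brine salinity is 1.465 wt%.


ex = cp * ((T_b - T_0) - T_0 * ln(T_b/T_0))
ex = 4.18 * ((419.39 - 289.60) - 289.60 * ln(419.39/289.60))
ex = 94.263 kJ/kg


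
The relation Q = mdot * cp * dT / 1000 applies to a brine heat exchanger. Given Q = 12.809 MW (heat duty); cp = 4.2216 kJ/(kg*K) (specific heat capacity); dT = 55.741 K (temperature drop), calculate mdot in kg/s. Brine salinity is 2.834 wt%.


mdot = Q * 1000 / (cp * dT)
mdot = 12.809 * 1000 / (4.2216 * 55.741)
mdot = 54.433 kg/s


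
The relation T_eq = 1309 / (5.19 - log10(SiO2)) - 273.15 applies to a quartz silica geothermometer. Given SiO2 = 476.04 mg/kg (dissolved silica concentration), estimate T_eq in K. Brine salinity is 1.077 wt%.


T_eq = 1309 / (5.19 - log10(SiO2)) - 273.15
T_eq = 1309 / (5.19 - log10(476.04)) - 273.15
T_eq = 247.8748 deg C
Convert to K: 247.8748 + 273.15 = 521.02 K
T_eq = 521.02 K


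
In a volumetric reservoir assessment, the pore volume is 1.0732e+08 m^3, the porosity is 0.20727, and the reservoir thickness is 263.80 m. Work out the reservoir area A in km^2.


A = Vp / (1e6 * hr * phi)
A = 1.0732e+08 / (1e6 * 263.80 * 0.20727)
A = 1.9628 km^2


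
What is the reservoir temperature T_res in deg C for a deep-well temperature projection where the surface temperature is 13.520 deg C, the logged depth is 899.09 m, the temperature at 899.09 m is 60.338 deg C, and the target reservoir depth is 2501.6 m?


Step 1: grad = (T_d1 - T_surf)/d1 * 1000 = (60.338 - 13.52)/899.09 * 1000 = 52.07265 deg C/km
Step 2: T_res = T_surf + grad*d2/1000 = 13.52 + 52.07265*2501.6/1000 = 143.78 deg C
T_res = 143.78 deg C


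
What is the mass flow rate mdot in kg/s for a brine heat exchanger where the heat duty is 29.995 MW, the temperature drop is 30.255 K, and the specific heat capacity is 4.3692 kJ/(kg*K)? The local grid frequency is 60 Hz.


mdot = Q * 1000 / (cp * dT)
mdot = 29.995 * 1000 / (4.3692 * 30.255)
mdot = 226.91 kg/s


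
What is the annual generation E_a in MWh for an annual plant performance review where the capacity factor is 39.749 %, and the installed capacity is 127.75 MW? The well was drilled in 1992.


E_a = CF / 100 * cap * 8760
E_a = 39.749 / 100 * 127.75 * 8760
E_a = 4.4483e+05 MWh


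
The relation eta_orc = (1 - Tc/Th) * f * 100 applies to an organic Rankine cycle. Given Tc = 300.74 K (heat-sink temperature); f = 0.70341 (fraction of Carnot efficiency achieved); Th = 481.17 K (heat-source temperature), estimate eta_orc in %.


eta_orc = (1 - Tc/Th) * f * 100
eta_orc = (1 - 300.74/481.17) * 0.70341 * 100
eta_orc = 26.377 %


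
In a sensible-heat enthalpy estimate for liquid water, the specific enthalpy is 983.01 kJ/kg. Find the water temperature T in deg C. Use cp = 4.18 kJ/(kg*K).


T = h / cp
T = 983.01 / 4.18
T = 235.17 deg C


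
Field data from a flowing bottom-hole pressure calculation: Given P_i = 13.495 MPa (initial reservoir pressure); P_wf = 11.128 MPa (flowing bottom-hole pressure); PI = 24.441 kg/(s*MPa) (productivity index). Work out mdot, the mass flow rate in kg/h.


mdot = (P_i - P_wf) * PI
mdot = (13.495 - 11.128) * 24.441
mdot = 57.85185 kg/s
Convert: 57.85185 kg/s * 3600.0 = 2.0827e+05 kg/h
mdot = 2.0827e+05 kg/h


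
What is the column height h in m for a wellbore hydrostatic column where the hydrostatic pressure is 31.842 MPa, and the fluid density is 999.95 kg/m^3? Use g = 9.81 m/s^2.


h = P * 1e6 / (g * rho)
h = 31.842 * 1e6 / (9.81 * 999.95)
h = 3246.0 m


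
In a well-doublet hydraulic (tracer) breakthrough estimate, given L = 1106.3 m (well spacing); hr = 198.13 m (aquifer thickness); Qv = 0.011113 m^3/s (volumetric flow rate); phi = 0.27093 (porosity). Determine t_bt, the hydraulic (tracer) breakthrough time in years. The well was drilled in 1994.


t_bt = pi * hr * phi * L^2 / (3 * Qv) / (365.25*86400)
t_bt = pi * 198.13 * 0.27093 * 1106.3^2 / (3 * 0.011113) / (365.25*86400)
t_bt = 196.18 years


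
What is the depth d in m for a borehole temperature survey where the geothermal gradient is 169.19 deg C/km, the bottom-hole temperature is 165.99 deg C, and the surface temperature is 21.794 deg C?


d = (T_d - T_surf) / grad * 1000
d = (165.99 - 21.794) / 169.19 * 1000
d = 852.27 m
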